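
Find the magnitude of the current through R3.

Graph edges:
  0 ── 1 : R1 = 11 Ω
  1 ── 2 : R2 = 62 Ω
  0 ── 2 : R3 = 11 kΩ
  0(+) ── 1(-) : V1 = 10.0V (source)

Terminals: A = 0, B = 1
Nodal analysis, taking node 1 as the 0 V reference.
Source V1 fixes V_0 = 10 V.
KCL at each unknown node (sum of currents leaving = 0; resistances in Ω):
  Node 2: (V_2 - 0)/62 + (V_2 - 10)/11000 = 0
Collecting terms: 0.01622 × V_2 = 0.0009091  =>  V_2 = 0.05605 V
I_R3 = (V_0 - V_2)/R3 = (10 - 0.05605)/11000 = 0.000904 A
|I_R3| = 0.000904 A

Final answer: |I_R3| = 0.000904 A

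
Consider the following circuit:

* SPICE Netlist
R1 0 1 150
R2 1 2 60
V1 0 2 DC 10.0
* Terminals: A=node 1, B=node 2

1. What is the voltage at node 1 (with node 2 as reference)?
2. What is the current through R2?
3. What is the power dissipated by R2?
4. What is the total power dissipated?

Nodal analysis, taking node 2 as the 0 V reference.
Source V1 fixes V_0 = 10 V.
KCL at each unknown node (sum of currents leaving = 0; resistances in Ω):
  Node 1: (V_1 - 10)/150 + (V_1 - 0)/60 = 0
Collecting terms: 0.02333 × V_1 = 0.06667  =>  V_1 = 2.857 V
Part 1:
  Read off the nodal solution: V_1 = 2.857 V
Part 2:
  I_R2 = (V_1 - V_2)/R2 = (2.857 - 0)/60 = 0.04762 A
  Magnitude: I_R2 = 0.04762 A
Part 3:
  I_R2 = (V_1 - V_2)/R2 = (2.857 - 0)/60 = 0.04762 A
  P_R2 = I_R2² × R2 = (0.04762)² × 60 = 0.1361 W
Part 4:
  Power in each resistor, P = (ΔV)²/R:
    P_R1 = (10 - 2.857)²/150 = 0.3401 W
    P_R2 = (2.857 - 0)²/60 = 0.1361 W
  P_total = P_R1 + P_R2 = 0.4762 W

Final answers:
1. V_1 = 2.857 V
2. I_R2 = 0.04762 A
3. P_R2 = 0.1361 W
4. P_total = 0.4762 W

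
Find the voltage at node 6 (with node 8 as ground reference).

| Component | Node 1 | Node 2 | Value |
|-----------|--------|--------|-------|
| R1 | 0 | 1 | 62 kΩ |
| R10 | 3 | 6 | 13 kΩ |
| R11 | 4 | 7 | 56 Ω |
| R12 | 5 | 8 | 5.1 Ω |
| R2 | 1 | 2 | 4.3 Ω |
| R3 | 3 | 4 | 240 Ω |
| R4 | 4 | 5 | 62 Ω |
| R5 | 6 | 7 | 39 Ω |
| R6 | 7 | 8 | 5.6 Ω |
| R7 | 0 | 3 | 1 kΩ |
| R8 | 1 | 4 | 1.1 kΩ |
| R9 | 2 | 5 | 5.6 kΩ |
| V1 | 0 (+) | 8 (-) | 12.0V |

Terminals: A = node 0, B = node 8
Nodal analysis, taking node 8 as the 0 V reference.
Source V1 fixes V_0 = 12 V.
KCL at each unknown node (sum of currents leaving = 0; resistances in Ω):
  Node 1: (V_1 - 12)/62000 + (V_1 - V_2)/4.3 + (V_1 - V_4)/1100 = 0
  Node 2: (V_2 - V_1)/4.3 + (V_2 - V_5)/5600 = 0
  Node 3: (V_3 - V_4)/240 + (V_3 - 12)/1000 + (V_3 - V_6)/13000 = 0
  Node 4: (V_4 - V_3)/240 + (V_4 - V_5)/62 + (V_4 - V_1)/1100 + (V_4 - V_7)/56 = 0
  Node 5: (V_5 - V_4)/62 + (V_5 - V_2)/5600 + (V_5 - 0)/5.1 = 0
  Node 6: (V_6 - V_7)/39 + (V_6 - V_3)/13000 = 0
  Node 7: (V_7 - V_6)/39 + (V_7 - 0)/5.6 + (V_7 - V_4)/56 = 0
Collecting terms (coefficients in siemens):
  0.2335·V_1 - 0.2326·V_2 - 0.0009091·V_4 = 0.0001935
  0.2327·V_2 - 0.2326·V_1 - 0.0001786·V_5 = 0
  0.005244·V_3 - 0.004167·V_4 - 0.00007692·V_6 = 0.012
  0.03906·V_4 - 0.0009091·V_1 - 0.004167·V_3 - 0.01613·V_5 - 0.01786·V_7 = 0
  0.2124·V_5 - 0.0001786·V_2 - 0.01613·V_4 = 0
  0.02572·V_6 - 0.00007692·V_3 - 0.02564·V_7 = 0
  0.2221·V_7 - 0.01786·V_4 - 0.02564·V_6 = 0
Solving these 7 simultaneous equations (Gaussian elimination) gives:
  V_1 = 0.4282 V, V_2 = 0.4279 V, V_3 = 2.529 V, V_4 = 0.3024 V
  V_5 = 0.02333 V, V_6 = 0.03595 V, V_7 = 0.02847 V
The requested potential is V_6 = 0.03595 V.

Final answer: V_6 = 0.03595 V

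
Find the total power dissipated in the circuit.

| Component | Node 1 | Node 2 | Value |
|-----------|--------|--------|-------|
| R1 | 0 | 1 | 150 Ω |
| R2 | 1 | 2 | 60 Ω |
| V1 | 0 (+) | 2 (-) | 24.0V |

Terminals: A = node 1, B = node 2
Nodal analysis, taking node 2 as the 0 V reference.
Source V1 fixes V_0 = 24 V.
KCL at each unknown node (sum of currents leaving = 0; resistances in Ω):
  Node 1: (V_1 - 24)/150 + (V_1 - 0)/60 = 0
Collecting terms: 0.02333 × V_1 = 0.16  =>  V_1 = 6.857 V
Power in each resistor, P = (ΔV)²/R:
  P_R1 = (24 - 6.857)²/150 = 1.959 W
  P_R2 = (6.857 - 0)²/60 = 0.7837 W
P_total = P_R1 + P_R2 = 2.743 W

Final answer: 2.743 W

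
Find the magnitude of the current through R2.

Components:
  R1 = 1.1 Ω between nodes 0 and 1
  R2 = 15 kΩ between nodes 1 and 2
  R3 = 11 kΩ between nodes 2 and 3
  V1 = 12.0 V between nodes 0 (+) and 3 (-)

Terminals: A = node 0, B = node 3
Nodal analysis, taking node 3 as the 0 V reference.
Source V1 fixes V_0 = 12 V.
KCL at each unknown node (sum of currents leaving = 0; resistances in Ω):
  Node 1: (V_1 - 12)/1.1 + (V_1 - V_2)/15000 = 0
  Node 2: (V_2 - V_1)/15000 + (V_2 - 0)/11000 = 0
Collecting terms (coefficients in siemens):
  0.9092·V_1 - 0.00006667·V_2 = 10.91
  0.0001576·V_2 - 0.00006667·V_1 = 0
Determinant D = (0.9092)(0.0001576) - (-0.00006667)(-0.00006667) = 0.0001433
V_1 = [(10.91)(0.0001576) - (-0.00006667)(0)]/D = 12 V
V_2 = [(0.9092)(0) - (10.91)(-0.00006667)]/D = 5.077 V
I_R2 = (V_1 - V_2)/R2 = (12 - 5.077)/15000 = 0.0004615 A
|I_R2| = 0.0004615 A

Final answer: |I_R2| = 0.0004615 A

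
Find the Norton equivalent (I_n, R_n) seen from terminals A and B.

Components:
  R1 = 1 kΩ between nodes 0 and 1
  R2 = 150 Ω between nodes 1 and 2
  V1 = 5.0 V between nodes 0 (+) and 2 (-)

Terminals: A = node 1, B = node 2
Find the Thévenin equivalent first; then I_n = V_th/R_th and R_n = R_th.
Step 1 — V_th is the open-circuit voltage V_A - V_B (nothing connected across the terminals).
Nodal analysis, taking node 2 as the 0 V reference.
Source V1 fixes V_0 = 5 V.
KCL at each unknown node (sum of currents leaving = 0; resistances in Ω):
  Node 1: (V_1 - 5)/1000 + (V_1 - 0)/150 = 0
Collecting terms: 0.007667 × V_1 = 0.005  =>  V_1 = 0.6522 V
V_th = V_1 - V_2 = 0.6522 - 0 = 0.6522 V
Step 2 — R_th: zero the source — replace V1 by a short circuit (node 2 merges into node 0) — and find the resistance seen between A (node 1) and B (node 0).
Reduce the network between node 1 (A) and node 0 (B) by series/parallel combination:
  Rp1 = R1 ‖ R2 (parallel, both between nodes 0 and 1) = 1/(1/1000 + 1/150) = 130.4 Ω
R_th = 130.4 Ω
I_n = V_th/R_th = 0.6522/130.4 = 0.005 A, and R_n = R_th = 130.4 Ω

Final answer: I_n = 0.005 A, R_n = 130.4 Ω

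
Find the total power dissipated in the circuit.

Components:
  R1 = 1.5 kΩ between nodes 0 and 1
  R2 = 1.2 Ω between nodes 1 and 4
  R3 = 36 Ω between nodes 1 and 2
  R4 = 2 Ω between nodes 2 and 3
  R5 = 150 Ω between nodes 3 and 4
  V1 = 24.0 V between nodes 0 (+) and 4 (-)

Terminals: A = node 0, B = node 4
Nodal analysis, taking node 4 as the 0 V reference.
Source V1 fixes V_0 = 24 V.
KCL at each unknown node (sum of currents leaving = 0; resistances in Ω):
  Node 1: (V_1 - 24)/1500 + (V_1 - 0)/1.2 + (V_1 - V_2)/36 = 0
  Node 2: (V_2 - V_1)/36 + (V_2 - V_3)/2 = 0
  Node 3: (V_3 - V_2)/2 + (V_3 - 0)/150 = 0
Collecting terms (coefficients in siemens):
  0.8618·V_1 - 0.02778·V_2 = 0.016
  0.5278·V_2 - 0.02778·V_1 - 0.5·V_3 = 0
  0.5067·V_3 - 0.5·V_2 = 0
Solving these 3 simultaneous equations (Gaussian elimination) gives:
  V_1 = 0.01906 V, V_2 = 0.01541 V, V_3 = 0.01521 V
Power in each resistor, P = (ΔV)²/R:
  P_R1 = (24 - 0.01906)²/1500 = 0.3834 W
  P_R2 = (0.01906 - 0)²/1.2 = 0.0003028 W
  P_R3 = (0.01906 - 0.01541)²/36 = 0.0000003701 W
  P_R4 = (0.01541 - 0.01521)²/2 = 0.00000002056 W
  P_R5 = (0.01521 - 0)²/150 = 0.000001542 W
P_total = P_R1 + P_R2 + P_R3 + P_R4 + P_R5 = 0.3837 W

Final answer: 0.3837 W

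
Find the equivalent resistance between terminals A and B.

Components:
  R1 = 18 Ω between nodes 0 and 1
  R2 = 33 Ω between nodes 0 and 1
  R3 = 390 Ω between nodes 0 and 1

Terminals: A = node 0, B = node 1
Reduce the network between node 0 (A) and node 1 (B) by series/parallel combination:
  Rp1 = R1 ‖ R2 ‖ R3 (parallel, all between nodes 0 and 1) = 1/(1/18 + 1/33 + 1/390) = 11.31 Ω
R_eq = 11.31 Ω

Final answer: 11.31 Ω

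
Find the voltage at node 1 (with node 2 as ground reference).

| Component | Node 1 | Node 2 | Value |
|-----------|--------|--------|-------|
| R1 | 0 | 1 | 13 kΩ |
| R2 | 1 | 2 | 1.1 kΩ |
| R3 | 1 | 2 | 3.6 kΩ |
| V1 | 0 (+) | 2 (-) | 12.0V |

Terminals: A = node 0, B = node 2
Nodal analysis, taking node 2 as the 0 V reference.
Source V1 fixes V_0 = 12 V.
KCL at each unknown node (sum of currents leaving = 0; resistances in Ω):
  Node 1: (V_1 - 12)/13000 + (V_1 - 0)/1100 + (V_1 - 0)/3600 = 0
Collecting terms: 0.001264 × V_1 = 0.0009231  =>  V_1 = 0.7304 V
The requested potential is V_1 = 0.7304 V.

Final answer: V_1 = 0.7304 V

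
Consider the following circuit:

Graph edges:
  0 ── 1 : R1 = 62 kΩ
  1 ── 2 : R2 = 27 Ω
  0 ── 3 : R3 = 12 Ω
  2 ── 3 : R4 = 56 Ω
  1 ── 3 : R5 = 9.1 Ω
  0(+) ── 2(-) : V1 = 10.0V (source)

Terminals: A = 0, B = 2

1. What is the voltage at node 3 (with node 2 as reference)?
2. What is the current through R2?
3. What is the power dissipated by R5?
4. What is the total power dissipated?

Nodal analysis, taking node 2 as the 0 V reference.
Source V1 fixes V_0 = 10 V.
KCL at each unknown node (sum of currents leaving = 0; resistances in Ω):
  Node 1: (V_1 - 10)/62000 + (V_1 - 0)/27 + (V_1 - V_3)/9.1 = 0
  Node 3: (V_3 - 10)/12 + (V_3 - 0)/56 + (V_3 - V_1)/9.1 = 0
Collecting terms (coefficients in siemens):
  0.1469·V_1 - 0.1099·V_3 = 0.0001613
  0.2111·V_3 - 0.1099·V_1 = 0.8333
Determinant D = (0.1469)(0.2111) - (-0.1099)(-0.1099) = 0.01894
V_1 = [(0.0001613)(0.2111) - (-0.1099)(0.8333)]/D = 4.837 V
V_3 = [(0.1469)(0.8333) - (0.0001613)(-0.1099)]/D = 6.466 V
Part 1:
  Read off the nodal solution: V_3 = 6.466 V
Part 2:
  I_R2 = (V_1 - V_2)/R2 = (4.837 - 0)/27 = 0.1791 A
  Magnitude: I_R2 = 0.1791 A
Part 3:
  I_R5 = (V_1 - V_3)/R5 = (4.837 - 6.466)/9.1 = -0.179 A
  P_R5 = I_R5² × R5 = (-0.179)² × 9.1 = 0.2917 W
Part 4:
  Power in each resistor, P = (ΔV)²/R:
    P_R1 = (10 - 4.837)²/62000 = 0.00043 W
    P_R2 = (4.837 - 0)²/27 = 0.8664 W
    P_R3 = (10 - 6.466)²/12 = 1.041 W
    P_R4 = (0 - 6.466)²/56 = 0.7466 W
    P_R5 = (4.837 - 6.466)²/9.1 = 0.2917 W
  P_total = P_R1 + P_R2 + P_R3 + P_R4 + P_R5 = 2.946 W

Final answers:
1. V_3 = 6.466 V
2. I_R2 = 0.1791 A
3. P_R5 = 0.2917 W
4. P_total = 2.946 W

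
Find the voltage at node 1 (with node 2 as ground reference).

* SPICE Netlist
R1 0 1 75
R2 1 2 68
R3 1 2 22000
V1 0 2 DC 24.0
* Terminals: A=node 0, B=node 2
Nodal analysis, taking node 2 as the 0 V reference.
Source V1 fixes V_0 = 24 V.
KCL at each unknown node (sum of currents leaving = 0; resistances in Ω):
  Node 1: (V_1 - 24)/75 + (V_1 - 0)/68 + (V_1 - 0)/22000 = 0
Collecting terms: 0.02808 × V_1 = 0.32  =>  V_1 = 11.39 V
The requested potential is V_1 = 11.39 V.

Final answer: V_1 = 11.39 V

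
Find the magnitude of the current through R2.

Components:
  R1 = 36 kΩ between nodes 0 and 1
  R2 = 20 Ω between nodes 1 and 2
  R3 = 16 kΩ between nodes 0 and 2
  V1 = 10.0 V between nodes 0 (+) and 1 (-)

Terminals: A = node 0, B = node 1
Nodal analysis, taking node 1 as the 0 V reference.
Source V1 fixes V_0 = 10 V.
KCL at each unknown node (sum of currents leaving = 0; resistances in Ω):
  Node 2: (V_2 - 0)/20 + (V_2 - 10)/16000 = 0
Collecting terms: 0.05006 × V_2 = 0.000625  =>  V_2 = 0.01248 V
I_R2 = (V_1 - V_2)/R2 = (0 - 0.01248)/20 = -0.0006242 A
|I_R2| = 0.0006242 A

Final answer: |I_R2| = 0.0006242 A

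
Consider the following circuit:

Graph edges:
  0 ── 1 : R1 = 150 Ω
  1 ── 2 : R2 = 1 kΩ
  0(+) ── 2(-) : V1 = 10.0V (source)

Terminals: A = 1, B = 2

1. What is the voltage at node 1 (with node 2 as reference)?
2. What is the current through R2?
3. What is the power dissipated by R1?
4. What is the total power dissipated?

Nodal analysis, taking node 2 as the 0 V reference.
Source V1 fixes V_0 = 10 V.
KCL at each unknown node (sum of currents leaving = 0; resistances in Ω):
  Node 1: (V_1 - 10)/150 + (V_1 - 0)/1000 = 0
Collecting terms: 0.007667 × V_1 = 0.06667  =>  V_1 = 8.696 V
Part 1:
  Read off the nodal solution: V_1 = 8.696 V
Part 2:
  I_R2 = (V_1 - V_2)/R2 = (8.696 - 0)/1000 = 0.008696 A
  Magnitude: I_R2 = 0.008696 A
Part 3:
  I_R1 = (V_0 - V_1)/R1 = (10 - 8.696)/150 = 0.008696 A
  P_R1 = I_R1² × R1 = (0.008696)² × 150 = 0.01134 W
Part 4:
  Power in each resistor, P = (ΔV)²/R:
    P_R1 = (10 - 8.696)²/150 = 0.01134 W
    P_R2 = (8.696 - 0)²/1000 = 0.07561 W
  P_total = P_R1 + P_R2 = 0.08696 W

Final answers:
1. V_1 = 8.696 V
2. I_R2 = 0.008696 A
3. P_R1 = 0.01134 W
4. P_total = 0.08696 W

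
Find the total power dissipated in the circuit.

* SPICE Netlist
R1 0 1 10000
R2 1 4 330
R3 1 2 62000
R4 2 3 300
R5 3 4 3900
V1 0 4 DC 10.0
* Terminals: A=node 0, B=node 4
Nodal analysis, taking node 4 as the 0 V reference.
Source V1 fixes V_0 = 10 V.
KCL at each unknown node (sum of currents leaving = 0; resistances in Ω):
  Node 1: (V_1 - 10)/10000 + (V_1 - 0)/330 + (V_1 - V_2)/62000 = 0
  Node 2: (V_2 - V_1)/62000 + (V_2 - V_3)/300 = 0
  Node 3: (V_3 - V_2)/300 + (V_3 - 0)/3900 = 0
Collecting terms (coefficients in siemens):
  0.003146·V_1 - 0.00001613·V_2 = 0.001
  0.003349·V_2 - 0.00001613·V_1 - 0.003333·V_3 = 0
  0.00359·V_3 - 0.003333·V_2 = 0
Solving these 3 simultaneous equations (Gaussian elimination) gives:
  V_1 = 0.3179 V, V_2 = 0.02017 V, V_3 = 0.01873 V
Power in each resistor, P = (ΔV)²/R:
  P_R1 = (10 - 0.3179)²/10000 = 0.009374 W
  P_R2 = (0.3179 - 0)²/330 = 0.0003063 W
  P_R3 = (0.3179 - 0.02017)²/62000 = 0.00000143 W
  P_R4 = (0.02017 - 0.01873)²/300 = 0.000000006919 W
  P_R5 = (0.01873 - 0)²/3900 = 0.00000008995 W
P_total = P_R1 + P_R2 + P_R3 + P_R4 + P_R5 = 0.009682 W

Final answer: 0.009682 W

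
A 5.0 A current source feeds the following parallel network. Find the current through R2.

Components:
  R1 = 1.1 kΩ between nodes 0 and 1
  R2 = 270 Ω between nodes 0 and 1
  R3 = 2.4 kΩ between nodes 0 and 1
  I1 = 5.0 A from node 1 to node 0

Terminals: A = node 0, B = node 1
All resistors sit directly between nodes 0 and 1, so they are in parallel and share one voltage V; the full source current 5 A splits among them.
1/R_par = 1/1100 + 1/270 + 1/2400 = 0.005029 S  =>  R_par = 198.8 Ω
V = I × R_par = 5 × 198.8 = 994.1 V
I_R2 = V/R2 = 994.1/270 = 3.682 A

Final answer: 3.682 A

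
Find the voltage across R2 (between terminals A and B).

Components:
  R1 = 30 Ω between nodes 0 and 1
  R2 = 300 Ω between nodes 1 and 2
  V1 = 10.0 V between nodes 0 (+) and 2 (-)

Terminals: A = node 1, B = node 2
R1 and R2 are in series across V1 (node 0 → node 1 → node 2), and the output A–B is taken across R2, so this is a voltage divider.
Series current: I = V1/(R1 + R2) = 10/(30 + 300) = 10/330 = 0.0303 A
V_R2 = I × R2 = V1 × R2/(R1 + R2) = 10 × 300/330 = 9.091 V

Final answer: 9.091 V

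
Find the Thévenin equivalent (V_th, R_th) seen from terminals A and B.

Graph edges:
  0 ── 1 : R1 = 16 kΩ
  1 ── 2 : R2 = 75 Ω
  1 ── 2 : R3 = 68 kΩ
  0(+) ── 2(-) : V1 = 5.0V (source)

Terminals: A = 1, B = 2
Step 1 — V_th is the open-circuit voltage V_A - V_B (nothing connected across the terminals).
Nodal analysis, taking node 2 as the 0 V reference.
Source V1 fixes V_0 = 5 V.
KCL at each unknown node (sum of currents leaving = 0; resistances in Ω):
  Node 1: (V_1 - 5)/16000 + (V_1 - 0)/75 + (V_1 - 0)/68000 = 0
Collecting terms: 0.01341 × V_1 = 0.0003125  =>  V_1 = 0.0233 V
V_th = V_1 - V_2 = 0.0233 - 0 = 0.0233 V
Step 2 — R_th: zero the source — replace V1 by a short circuit (node 2 merges into node 0) — and find the resistance seen between A (node 1) and B (node 0).
Reduce the network between node 1 (A) and node 0 (B) by series/parallel combination:
  Rp1 = R1 ‖ R2 ‖ R3 (parallel, all between nodes 0 and 1) = 1/(1/16000 + 1/75 + 1/68000) = 74.57 Ω
R_th = 74.57 Ω

Final answer: V_th = 0.0233 V, R_th = 74.57 Ω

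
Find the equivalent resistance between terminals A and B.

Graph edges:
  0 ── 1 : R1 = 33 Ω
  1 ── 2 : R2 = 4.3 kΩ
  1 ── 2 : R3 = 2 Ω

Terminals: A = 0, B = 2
Reduce the network between node 0 (A) and node 2 (B) by series/parallel combination:
  Rp1 = R2 ‖ R3 (parallel, both between nodes 1 and 2) = 1/(1/4300 + 1/2) = 1.999 Ω
  Rs1 = R1 + Rp1 (series, joined only at node 1) = 33 + 1.999 = 35 Ω
R_eq = 35 Ω

Final answer: 35 Ω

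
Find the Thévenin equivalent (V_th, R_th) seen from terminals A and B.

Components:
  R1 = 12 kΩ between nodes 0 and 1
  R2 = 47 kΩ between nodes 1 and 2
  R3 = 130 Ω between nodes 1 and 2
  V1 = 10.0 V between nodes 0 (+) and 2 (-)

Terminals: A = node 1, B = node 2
Step 1 — V_th is the open-circuit voltage V_A - V_B (nothing connected across the terminals).
Nodal analysis, taking node 2 as the 0 V reference.
Source V1 fixes V_0 = 10 V.
KCL at each unknown node (sum of currents leaving = 0; resistances in Ω):
  Node 1: (V_1 - 10)/12000 + (V_1 - 0)/47000 + (V_1 - 0)/130 = 0
Collecting terms: 0.007797 × V_1 = 0.0008333  =>  V_1 = 0.1069 V
V_th = V_1 - V_2 = 0.1069 - 0 = 0.1069 V
Step 2 — R_th: zero the source — replace V1 by a short circuit (node 2 merges into node 0) — and find the resistance seen between A (node 1) and B (node 0).
Reduce the network between node 1 (A) and node 0 (B) by series/parallel combination:
  Rp1 = R1 ‖ R2 ‖ R3 (parallel, all between nodes 0 and 1) = 1/(1/12000 + 1/47000 + 1/130) = 128.3 Ω
R_th = 128.3 Ω

Final answer: V_th = 0.1069 V, R_th = 128.3 Ω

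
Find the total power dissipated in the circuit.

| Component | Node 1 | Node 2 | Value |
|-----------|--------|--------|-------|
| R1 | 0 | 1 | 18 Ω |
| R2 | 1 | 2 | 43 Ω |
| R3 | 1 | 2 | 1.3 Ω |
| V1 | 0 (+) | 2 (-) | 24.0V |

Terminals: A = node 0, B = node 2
Nodal analysis, taking node 2 as the 0 V reference.
Source V1 fixes V_0 = 24 V.
KCL at each unknown node (sum of currents leaving = 0; resistances in Ω):
  Node 1: (V_1 - 24)/18 + (V_1 - 0)/43 + (V_1 - 0)/1.3 = 0
Collecting terms: 0.848 × V_1 = 1.333  =>  V_1 = 1.572 V
Power in each resistor, P = (ΔV)²/R:
  P_R1 = (24 - 1.572)²/18 = 27.94 W
  P_R2 = (1.572 - 0)²/43 = 0.05749 W
  P_R3 = (1.572 - 0)²/1.3 = 1.902 W
P_total = P_R1 + P_R2 + P_R3 = 29.9 W

Final answer: 29.9 W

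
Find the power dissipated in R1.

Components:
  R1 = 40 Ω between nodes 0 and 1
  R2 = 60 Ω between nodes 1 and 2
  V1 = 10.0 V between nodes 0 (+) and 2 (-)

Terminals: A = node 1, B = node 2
Nodal analysis, taking node 2 as the 0 V reference.
Source V1 fixes V_0 = 10 V.
KCL at each unknown node (sum of currents leaving = 0; resistances in Ω):
  Node 1: (V_1 - 10)/40 + (V_1 - 0)/60 = 0
Collecting terms: 0.04167 × V_1 = 0.25  =>  V_1 = 6 V
I_R1 = (V_0 - V_1)/R1 = (10 - 6)/40 = 0.1 A
P_R1 = I_R1² × R1 = (0.1)² × 40 = 0.4 W

Final answer: 0.4 W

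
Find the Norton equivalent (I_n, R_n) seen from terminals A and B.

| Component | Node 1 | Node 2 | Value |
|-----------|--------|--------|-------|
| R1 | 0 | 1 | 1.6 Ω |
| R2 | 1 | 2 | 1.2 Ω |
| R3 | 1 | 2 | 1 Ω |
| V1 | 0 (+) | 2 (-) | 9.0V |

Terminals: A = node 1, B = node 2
Find the Thévenin equivalent first; then I_n = V_th/R_th and R_n = R_th.
Step 1 — V_th is the open-circuit voltage V_A - V_B (nothing connected across the terminals).
Nodal analysis, taking node 2 as the 0 V reference.
Source V1 fixes V_0 = 9 V.
KCL at each unknown node (sum of currents leaving = 0; resistances in Ω):
  Node 1: (V_1 - 9)/1.6 + (V_1 - 0)/1.2 + (V_1 - 0)/1 = 0
Collecting terms: 2.458 × V_1 = 5.625  =>  V_1 = 2.288 V
V_th = V_1 - V_2 = 2.288 - 0 = 2.288 V
Step 2 — R_th: zero the source — replace V1 by a short circuit (node 2 merges into node 0) — and find the resistance seen between A (node 1) and B (node 0).
Reduce the network between node 1 (A) and node 0 (B) by series/parallel combination:
  Rp1 = R1 ‖ R2 ‖ R3 (parallel, all between nodes 0 and 1) = 1/(1/1.6 + 1/1.2 + 1/1) = 0.4068 Ω
R_th = 0.4068 Ω
I_n = V_th/R_th = 2.288/0.4068 = 5.625 A, and R_n = R_th = 0.4068 Ω

Final answer: I_n = 5.625 A, R_n = 0.4068 Ω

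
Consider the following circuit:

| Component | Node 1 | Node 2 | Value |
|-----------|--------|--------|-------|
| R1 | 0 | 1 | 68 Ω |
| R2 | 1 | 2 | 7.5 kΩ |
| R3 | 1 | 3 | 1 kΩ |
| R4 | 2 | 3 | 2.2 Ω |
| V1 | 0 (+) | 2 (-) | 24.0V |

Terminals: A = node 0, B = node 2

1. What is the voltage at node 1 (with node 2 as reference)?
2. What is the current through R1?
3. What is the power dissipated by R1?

Nodal analysis, taking node 2 as the 0 V reference.
Source V1 fixes V_0 = 24 V.
KCL at each unknown node (sum of currents leaving = 0; resistances in Ω):
  Node 1: (V_1 - 24)/68 + (V_1 - 0)/7500 + (V_1 - V_3)/1000 = 0
  Node 3: (V_3 - V_1)/1000 + (V_3 - 0)/2.2 = 0
Collecting terms (coefficients in siemens):
  0.01584·V_1 - 0.001·V_3 = 0.3529
  0.4555·V_3 - 0.001·V_1 = 0
Determinant D = (0.01584)(0.4555) - (-0.001)(-0.001) = 0.007214
V_1 = [(0.3529)(0.4555) - (-0.001)(0)]/D = 22.29 V
V_3 = [(0.01584)(0) - (0.3529)(-0.001)]/D = 0.04892 V
Part 1:
  Read off the nodal solution: V_1 = 22.29 V
Part 2:
  I_R1 = (V_0 - V_1)/R1 = (24 - 22.29)/68 = 0.02521 A
  Magnitude: I_R1 = 0.02521 A
Part 3:
  I_R1 = (V_0 - V_1)/R1 = (24 - 22.29)/68 = 0.02521 A
  P_R1 = I_R1² × R1 = (0.02521)² × 68 = 0.04321 W

Final answers:
1. V_1 = 22.29 V
2. I_R1 = 0.02521 A
3. P_R1 = 0.04321 W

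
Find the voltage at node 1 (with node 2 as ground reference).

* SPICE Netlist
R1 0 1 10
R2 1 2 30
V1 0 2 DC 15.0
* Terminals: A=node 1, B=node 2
Nodal analysis, taking node 2 as the 0 V reference.
Source V1 fixes V_0 = 15 V.
KCL at each unknown node (sum of currents leaving = 0; resistances in Ω):
  Node 1: (V_1 - 15)/10 + (V_1 - 0)/30 = 0
Collecting terms: 0.1333 × V_1 = 1.5  =>  V_1 = 11.25 V
The requested potential is V_1 = 11.25 V.

Final answer: V_1 = 11.25 V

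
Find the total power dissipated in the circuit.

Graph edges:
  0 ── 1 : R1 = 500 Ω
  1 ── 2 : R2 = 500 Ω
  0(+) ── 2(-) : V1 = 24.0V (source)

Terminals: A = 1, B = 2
Nodal analysis, taking node 2 as the 0 V reference.
Source V1 fixes V_0 = 24 V.
KCL at each unknown node (sum of currents leaving = 0; resistances in Ω):
  Node 1: (V_1 - 24)/500 + (V_1 - 0)/500 = 0
Collecting terms: 0.004 × V_1 = 0.048  =>  V_1 = 12 V
Power in each resistor, P = (ΔV)²/R:
  P_R1 = (24 - 12)²/500 = 0.288 W
  P_R2 = (12 - 0)²/500 = 0.288 W
P_total = P_R1 + P_R2 = 0.576 W

Final answer: 0.576 W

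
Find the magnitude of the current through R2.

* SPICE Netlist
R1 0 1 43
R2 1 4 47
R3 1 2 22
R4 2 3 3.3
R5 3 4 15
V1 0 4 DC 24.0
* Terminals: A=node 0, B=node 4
Nodal analysis, taking node 4 as the 0 V reference.
Source V1 fixes V_0 = 24 V.
KCL at each unknown node (sum of currents leaving = 0; resistances in Ω):
  Node 1: (V_1 - 24)/43 + (V_1 - 0)/47 + (V_1 - V_2)/22 = 0
  Node 2: (V_2 - V_1)/22 + (V_2 - V_3)/3.3 = 0
  Node 3: (V_3 - V_2)/3.3 + (V_3 - 0)/15 = 0
Collecting terms (coefficients in siemens):
  0.08999·V_1 - 0.04545·V_2 = 0.5581
  0.3485·V_2 - 0.04545·V_1 - 0.303·V_3 = 0
  0.3697·V_3 - 0.303·V_2 = 0
Solving these 3 simultaneous equations (Gaussian elimination) gives:
  V_1 = 8.049 V, V_2 = 3.655 V, V_3 = 2.996 V
I_R2 = (V_1 - V_4)/R2 = (8.049 - 0)/47 = 0.1712 A
|I_R2| = 0.1712 A

Final answer: |I_R2| = 0.1712 A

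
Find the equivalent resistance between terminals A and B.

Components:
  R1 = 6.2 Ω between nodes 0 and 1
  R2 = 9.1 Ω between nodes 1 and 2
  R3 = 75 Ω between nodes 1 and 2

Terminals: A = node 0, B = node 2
Reduce the network between node 0 (A) and node 2 (B) by series/parallel combination:
  Rp1 = R2 ‖ R3 (parallel, both between nodes 1 and 2) = 1/(1/9.1 + 1/75) = 8.115 Ω
  Rs1 = R1 + Rp1 (series, joined only at node 1) = 6.2 + 8.115 = 14.32 Ω
R_eq = 14.32 Ω

Final answer: 14.32 Ω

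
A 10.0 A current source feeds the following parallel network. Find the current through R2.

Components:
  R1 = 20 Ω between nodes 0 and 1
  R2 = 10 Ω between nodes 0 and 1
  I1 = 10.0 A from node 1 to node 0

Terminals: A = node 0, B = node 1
All resistors sit directly between nodes 0 and 1, so they are in parallel and share one voltage V; the full source current 10 A splits among them.
1/R_par = 1/20 + 1/10 = 0.15 S  =>  R_par = 6.667 Ω
V = I × R_par = 10 × 6.667 = 66.67 V
I_R2 = V/R2 = 66.67/10 = 6.667 A

Final answer: 6.667 A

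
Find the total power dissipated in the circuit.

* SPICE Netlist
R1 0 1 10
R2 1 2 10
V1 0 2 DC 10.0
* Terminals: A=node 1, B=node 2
Nodal analysis, taking node 2 as the 0 V reference.
Source V1 fixes V_0 = 10 V.
KCL at each unknown node (sum of currents leaving = 0; resistances in Ω):
  Node 1: (V_1 - 10)/10 + (V_1 - 0)/10 = 0
Collecting terms: 0.2 × V_1 = 1  =>  V_1 = 5 V
Power in each resistor, P = (ΔV)²/R:
  P_R1 = (10 - 5)²/10 = 2.5 W
  P_R2 = (5 - 0)²/10 = 2.5 W
P_total = P_R1 + P_R2 = 5 W

Final answer: 5 W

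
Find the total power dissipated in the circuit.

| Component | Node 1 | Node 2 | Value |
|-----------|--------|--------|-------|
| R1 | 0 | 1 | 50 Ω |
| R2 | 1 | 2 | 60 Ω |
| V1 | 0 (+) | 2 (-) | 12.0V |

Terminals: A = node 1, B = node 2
Nodal analysis, taking node 2 as the 0 V reference.
Source V1 fixes V_0 = 12 V.
KCL at each unknown node (sum of currents leaving = 0; resistances in Ω):
  Node 1: (V_1 - 12)/50 + (V_1 - 0)/60 = 0
Collecting terms: 0.03667 × V_1 = 0.24  =>  V_1 = 6.545 V
Power in each resistor, P = (ΔV)²/R:
  P_R1 = (12 - 6.545)²/50 = 0.595 W
  P_R2 = (6.545 - 0)²/60 = 0.714 W
P_total = P_R1 + P_R2 = 1.309 W

Final answer: 1.309 W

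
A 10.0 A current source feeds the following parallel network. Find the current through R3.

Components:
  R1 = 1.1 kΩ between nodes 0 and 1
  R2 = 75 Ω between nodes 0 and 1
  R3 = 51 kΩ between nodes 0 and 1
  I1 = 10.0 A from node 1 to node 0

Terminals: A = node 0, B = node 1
All resistors sit directly between nodes 0 and 1, so they are in parallel and share one voltage V; the full source current 10 A splits among them.
1/R_par = 1/1100 + 1/75 + 1/51000 = 0.01426 S  =>  R_par = 70.12 Ω
V = I × R_par = 10 × 70.12 = 701.2 V
I_R3 = V/R3 = 701.2/51000 = 0.01375 A

Final answer: 0.01375 A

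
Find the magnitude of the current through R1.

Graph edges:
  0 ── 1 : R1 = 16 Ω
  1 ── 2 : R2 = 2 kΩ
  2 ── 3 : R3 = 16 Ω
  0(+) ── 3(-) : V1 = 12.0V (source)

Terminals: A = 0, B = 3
Nodal analysis, taking node 3 as the 0 V reference.
Source V1 fixes V_0 = 12 V.
KCL at each unknown node (sum of currents leaving = 0; resistances in Ω):
  Node 1: (V_1 - 12)/16 + (V_1 - V_2)/2000 = 0
  Node 2: (V_2 - V_1)/2000 + (V_2 - 0)/16 = 0
Collecting terms (coefficients in siemens):
  0.063·V_1 - 0.0005·V_2 = 0.75
  0.063·V_2 - 0.0005·V_1 = 0
Determinant D = (0.063)(0.063) - (-0.0005)(-0.0005) = 0.003969
V_1 = [(0.75)(0.063) - (-0.0005)(0)]/D = 11.91 V
V_2 = [(0.063)(0) - (0.75)(-0.0005)]/D = 0.09449 V
I_R1 = (V_0 - V_1)/R1 = (12 - 11.91)/16 = 0.005906 A
|I_R1| = 0.005906 A

Final answer: |I_R1| = 0.005906 A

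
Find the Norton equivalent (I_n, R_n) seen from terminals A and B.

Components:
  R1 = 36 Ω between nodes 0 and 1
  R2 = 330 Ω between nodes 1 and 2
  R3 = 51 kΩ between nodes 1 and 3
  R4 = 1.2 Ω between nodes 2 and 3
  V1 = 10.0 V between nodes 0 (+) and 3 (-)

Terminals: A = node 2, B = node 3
Find the Thévenin equivalent first; then I_n = V_th/R_th and R_n = R_th.
Step 1 — V_th is the open-circuit voltage V_A - V_B (nothing connected across the terminals).
Nodal analysis, taking node 3 as the 0 V reference.
Source V1 fixes V_0 = 10 V.
KCL at each unknown node (sum of currents leaving = 0; resistances in Ω):
  Node 1: (V_1 - 10)/36 + (V_1 - V_2)/330 + (V_1 - 0)/51000 = 0
  Node 2: (V_2 - V_1)/330 + (V_2 - 0)/1.2 = 0
Collecting terms (coefficients in siemens):
  0.03083·V_1 - 0.00303·V_2 = 0.2778
  0.8364·V_2 - 0.00303·V_1 = 0
Determinant D = (0.03083)(0.8364) - (-0.00303)(-0.00303) = 0.02577
V_1 = [(0.2778)(0.8364) - (-0.00303)(0)]/D = 9.014 V
V_2 = [(0.03083)(0) - (0.2778)(-0.00303)]/D = 0.03266 V
V_th = V_2 - V_3 = 0.03266 - 0 = 0.03266 V
Step 2 — R_th: zero the source — replace V1 by a short circuit (node 3 merges into node 0) — and find the resistance seen between A (node 2) and B (node 0).
Reduce the network between node 2 (A) and node 0 (B) by series/parallel combination:
  Rp1 = R1 ‖ R3 (parallel, both between nodes 0 and 1) = 1/(1/36 + 1/51000) = 35.97 Ω
  Rs1 = R2 + Rp1 (series, joined only at node 1) = 330 + 35.97 = 366 Ω
  Rp2 = R4 ‖ Rs1 (parallel, both between nodes 0 and 2) = 1/(1/1.2 + 1/366) = 1.196 Ω
R_th = 1.196 Ω
I_n = V_th/R_th = 0.03266/1.196 = 0.02731 A, and R_n = R_th = 1.196 Ω

Final answer: I_n = 0.02731 A, R_n = 1.196 Ω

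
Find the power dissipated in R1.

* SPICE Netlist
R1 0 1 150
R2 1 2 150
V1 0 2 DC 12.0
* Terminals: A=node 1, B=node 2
Nodal analysis, taking node 2 as the 0 V reference.
Source V1 fixes V_0 = 12 V.
KCL at each unknown node (sum of currents leaving = 0; resistances in Ω):
  Node 1: (V_1 - 12)/150 + (V_1 - 0)/150 = 0
Collecting terms: 0.01333 × V_1 = 0.08  =>  V_1 = 6 V
I_R1 = (V_0 - V_1)/R1 = (12 - 6)/150 = 0.04 A
P_R1 = I_R1² × R1 = (0.04)² × 150 = 0.24 W

Final answer: 0.24 W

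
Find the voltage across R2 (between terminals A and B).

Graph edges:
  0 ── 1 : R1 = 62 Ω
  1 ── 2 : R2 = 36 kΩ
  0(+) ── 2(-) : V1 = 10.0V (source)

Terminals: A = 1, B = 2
R1 and R2 are in series across V1 (node 0 → node 1 → node 2), and the output A–B is taken across R2, so this is a voltage divider.
Series current: I = V1/(R1 + R2) = 10/(62 + 36000) = 10/36060 = 0.0002773 A
V_R2 = I × R2 = V1 × R2/(R1 + R2) = 10 × 36000/36060 = 9.983 V

Final answer: 9.983 V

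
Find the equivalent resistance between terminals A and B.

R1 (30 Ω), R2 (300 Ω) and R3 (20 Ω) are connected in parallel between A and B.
Reduce the network between node 0 (A) and node 1 (B) by series/parallel combination:
  Rp1 = R1 ‖ R2 ‖ R3 (parallel, all between nodes 0 and 1) = 1/(1/30 + 1/300 + 1/20) = 11.54 Ω
R_eq = 11.54 Ω

Final answer: 11.54 Ω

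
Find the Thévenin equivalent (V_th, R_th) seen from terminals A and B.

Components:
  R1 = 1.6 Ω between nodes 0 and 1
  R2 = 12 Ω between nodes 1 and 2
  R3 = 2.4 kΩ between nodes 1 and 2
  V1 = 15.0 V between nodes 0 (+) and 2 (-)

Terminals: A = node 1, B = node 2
Step 1 — V_th is the open-circuit voltage V_A - V_B (nothing connected across the terminals).
Nodal analysis, taking node 2 as the 0 V reference.
Source V1 fixes V_0 = 15 V.
KCL at each unknown node (sum of currents leaving = 0; resistances in Ω):
  Node 1: (V_1 - 15)/1.6 + (V_1 - 0)/12 + (V_1 - 0)/2400 = 0
Collecting terms: 0.7087 × V_1 = 9.375  =>  V_1 = 13.23 V
V_th = V_1 - V_2 = 13.23 - 0 = 13.23 V
Step 2 — R_th: zero the source — replace V1 by a short circuit (node 2 merges into node 0) — and find the resistance seen between A (node 1) and B (node 0).
Reduce the network between node 1 (A) and node 0 (B) by series/parallel combination:
  Rp1 = R1 ‖ R2 ‖ R3 (parallel, all between nodes 0 and 1) = 1/(1/1.6 + 1/12 + 1/2400) = 1.411 Ω
R_th = 1.411 Ω

Final answer: V_th = 13.23 V, R_th = 1.411 Ω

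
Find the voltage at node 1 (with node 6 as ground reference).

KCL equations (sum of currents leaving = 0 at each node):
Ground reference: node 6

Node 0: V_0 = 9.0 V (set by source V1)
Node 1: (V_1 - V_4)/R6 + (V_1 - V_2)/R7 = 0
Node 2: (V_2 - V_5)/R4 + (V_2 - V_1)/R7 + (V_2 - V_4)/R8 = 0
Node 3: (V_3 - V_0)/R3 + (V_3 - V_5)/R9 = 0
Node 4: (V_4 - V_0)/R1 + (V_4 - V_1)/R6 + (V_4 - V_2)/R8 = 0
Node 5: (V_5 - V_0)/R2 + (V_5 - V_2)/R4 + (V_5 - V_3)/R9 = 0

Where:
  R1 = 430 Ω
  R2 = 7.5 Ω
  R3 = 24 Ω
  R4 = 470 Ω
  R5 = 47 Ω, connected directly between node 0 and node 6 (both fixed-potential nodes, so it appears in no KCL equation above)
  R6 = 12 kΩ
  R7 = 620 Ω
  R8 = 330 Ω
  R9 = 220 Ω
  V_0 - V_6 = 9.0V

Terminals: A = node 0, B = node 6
Nodal analysis, taking node 6 as the 0 V reference.
Source V1 fixes V_0 = 9 V.
KCL at each unknown node (sum of currents leaving = 0; resistances in Ω):
  Node 1: (V_1 - V_4)/12000 + (V_1 - V_2)/620 = 0
  Node 2: (V_2 - V_5)/470 + (V_2 - V_1)/620 + (V_2 - V_4)/330 = 0
  Node 3: (V_3 - 9)/24 + (V_3 - V_5)/220 = 0
  Node 4: (V_4 - 9)/430 + (V_4 - V_1)/12000 + (V_4 - V_2)/330 = 0
  Node 5: (V_5 - 9)/7.5 + (V_5 - V_2)/470 + (V_5 - V_3)/220 = 0
Collecting terms (coefficients in siemens):
  0.001696·V_1 - 0.001613·V_2 - 0.00008333·V_4 = 0
  0.006771·V_2 - 0.001613·V_1 - 0.00303·V_4 - 0.002128·V_5 = 0
  0.04621·V_3 - 0.004545·V_5 = 0.375
  0.005439·V_4 - 0.00008333·V_1 - 0.00303·V_2 = 0.02093
  0.14·V_5 - 0.002128·V_2 - 0.004545·V_3 = 1.2
Solving these 5 simultaneous equations (Gaussian elimination) gives:
  V_1 = 9 V, V_2 = 9 V, V_3 = 9 V, V_4 = 9 V
  V_5 = 9 V
The requested potential is V_1 = 9 V.

Final answer: V_1 = 9 V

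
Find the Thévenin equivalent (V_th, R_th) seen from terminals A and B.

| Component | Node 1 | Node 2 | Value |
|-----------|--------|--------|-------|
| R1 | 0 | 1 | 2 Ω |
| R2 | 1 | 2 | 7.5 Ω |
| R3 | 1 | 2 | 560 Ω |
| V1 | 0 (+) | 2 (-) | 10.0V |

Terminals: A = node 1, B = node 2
Step 1 — V_th is the open-circuit voltage V_A - V_B (nothing connected across the terminals).
Nodal analysis, taking node 2 as the 0 V reference.
Source V1 fixes V_0 = 10 V.
KCL at each unknown node (sum of currents leaving = 0; resistances in Ω):
  Node 1: (V_1 - 10)/2 + (V_1 - 0)/7.5 + (V_1 - 0)/560 = 0
Collecting terms: 0.6351 × V_1 = 5  =>  V_1 = 7.873 V
V_th = V_1 - V_2 = 7.873 - 0 = 7.873 V
Step 2 — R_th: zero the source — replace V1 by a short circuit (node 2 merges into node 0) — and find the resistance seen between A (node 1) and B (node 0).
Reduce the network between node 1 (A) and node 0 (B) by series/parallel combination:
  Rp1 = R1 ‖ R2 ‖ R3 (parallel, all between nodes 0 and 1) = 1/(1/2 + 1/7.5 + 1/560) = 1.575 Ω
R_th = 1.575 Ω

Final answer: V_th = 7.873 V, R_th = 1.575 Ω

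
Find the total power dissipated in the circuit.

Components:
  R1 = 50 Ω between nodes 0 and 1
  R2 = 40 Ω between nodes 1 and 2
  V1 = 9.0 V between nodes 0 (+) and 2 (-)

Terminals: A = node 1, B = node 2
Nodal analysis, taking node 2 as the 0 V reference.
Source V1 fixes V_0 = 9 V.
KCL at each unknown node (sum of currents leaving = 0; resistances in Ω):
  Node 1: (V_1 - 9)/50 + (V_1 - 0)/40 = 0
Collecting terms: 0.045 × V_1 = 0.18  =>  V_1 = 4 V
Power in each resistor, P = (ΔV)²/R:
  P_R1 = (9 - 4)²/50 = 0.5 W
  P_R2 = (4 - 0)²/40 = 0.4 W
P_total = P_R1 + P_R2 = 0.9 W

Final answer: 0.9 W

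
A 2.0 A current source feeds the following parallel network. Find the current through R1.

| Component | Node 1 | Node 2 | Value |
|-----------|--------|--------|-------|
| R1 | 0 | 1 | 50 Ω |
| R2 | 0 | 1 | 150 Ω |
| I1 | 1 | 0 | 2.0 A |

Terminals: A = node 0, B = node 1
All resistors sit directly between nodes 0 and 1, so they are in parallel and share one voltage V; the full source current 2 A splits among them.
1/R_par = 1/50 + 1/150 = 0.02667 S  =>  R_par = 37.5 Ω
V = I × R_par = 2 × 37.5 = 75 V
I_R1 = V/R1 = 75/50 = 1.5 A

Final answer: 1.5 A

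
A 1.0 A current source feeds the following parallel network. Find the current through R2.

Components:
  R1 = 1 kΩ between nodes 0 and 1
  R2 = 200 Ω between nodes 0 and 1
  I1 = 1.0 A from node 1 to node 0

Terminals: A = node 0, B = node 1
All resistors sit directly between nodes 0 and 1, so they are in parallel and share one voltage V; the full source current 1 A splits among them.
1/R_par = 1/1000 + 1/200 = 0.006 S  =>  R_par = 166.7 Ω
V = I × R_par = 1 × 166.7 = 166.7 V
I_R2 = V/R2 = 166.7/200 = 0.8333 A

Final answer: 0.8333 A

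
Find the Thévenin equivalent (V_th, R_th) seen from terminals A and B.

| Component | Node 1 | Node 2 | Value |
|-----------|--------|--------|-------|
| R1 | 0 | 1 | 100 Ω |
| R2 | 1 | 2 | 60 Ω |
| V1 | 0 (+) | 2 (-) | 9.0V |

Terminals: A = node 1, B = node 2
Step 1 — V_th is the open-circuit voltage V_A - V_B (nothing connected across the terminals).
Nodal analysis, taking node 2 as the 0 V reference.
Source V1 fixes V_0 = 9 V.
KCL at each unknown node (sum of currents leaving = 0; resistances in Ω):
  Node 1: (V_1 - 9)/100 + (V_1 - 0)/60 = 0
Collecting terms: 0.02667 × V_1 = 0.09  =>  V_1 = 3.375 V
V_th = V_1 - V_2 = 3.375 - 0 = 3.375 V
Step 2 — R_th: zero the source — replace V1 by a short circuit (node 2 merges into node 0) — and find the resistance seen between A (node 1) and B (node 0).
Reduce the network between node 1 (A) and node 0 (B) by series/parallel combination:
  Rp1 = R1 ‖ R2 (parallel, both between nodes 0 and 1) = 1/(1/100 + 1/60) = 37.5 Ω
R_th = 37.5 Ω

Final answer: V_th = 3.375 V, R_th = 37.5 Ω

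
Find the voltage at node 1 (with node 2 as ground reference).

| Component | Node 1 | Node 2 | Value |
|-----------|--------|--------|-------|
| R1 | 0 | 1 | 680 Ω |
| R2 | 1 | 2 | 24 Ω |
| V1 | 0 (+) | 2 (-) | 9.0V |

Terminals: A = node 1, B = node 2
Nodal analysis, taking node 2 as the 0 V reference.
Source V1 fixes V_0 = 9 V.
KCL at each unknown node (sum of currents leaving = 0; resistances in Ω):
  Node 1: (V_1 - 9)/680 + (V_1 - 0)/24 = 0
Collecting terms: 0.04314 × V_1 = 0.01324  =>  V_1 = 0.3068 V
The requested potential is V_1 = 0.3068 V.

Final answer: V_1 = 0.3068 V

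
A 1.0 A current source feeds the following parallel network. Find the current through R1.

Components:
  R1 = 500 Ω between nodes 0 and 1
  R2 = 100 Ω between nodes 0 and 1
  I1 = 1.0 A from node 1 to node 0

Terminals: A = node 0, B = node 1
All resistors sit directly between nodes 0 and 1, so they are in parallel and share one voltage V; the full source current 1 A splits among them.
1/R_par = 1/500 + 1/100 = 0.012 S  =>  R_par = 83.33 Ω
V = I × R_par = 1 × 83.33 = 83.33 V
I_R1 = V/R1 = 83.33/500 = 0.1667 A

Final answer: 0.1667 A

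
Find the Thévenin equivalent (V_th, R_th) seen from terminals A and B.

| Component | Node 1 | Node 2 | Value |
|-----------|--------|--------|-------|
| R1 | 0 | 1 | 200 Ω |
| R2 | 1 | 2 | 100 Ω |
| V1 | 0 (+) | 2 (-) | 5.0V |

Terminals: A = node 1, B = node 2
Step 1 — V_th is the open-circuit voltage V_A - V_B (nothing connected across the terminals).
Nodal analysis, taking node 2 as the 0 V reference.
Source V1 fixes V_0 = 5 V.
KCL at each unknown node (sum of currents leaving = 0; resistances in Ω):
  Node 1: (V_1 - 5)/200 + (V_1 - 0)/100 = 0
Collecting terms: 0.015 × V_1 = 0.025  =>  V_1 = 1.667 V
V_th = V_1 - V_2 = 1.667 - 0 = 1.667 V
Step 2 — R_th: zero the source — replace V1 by a short circuit (node 2 merges into node 0) — and find the resistance seen between A (node 1) and B (node 0).
Reduce the network between node 1 (A) and node 0 (B) by series/parallel combination:
  Rp1 = R1 ‖ R2 (parallel, both between nodes 0 and 1) = 1/(1/200 + 1/100) = 66.67 Ω
R_th = 66.67 Ω

Final answer: V_th = 1.667 V, R_th = 66.67 Ω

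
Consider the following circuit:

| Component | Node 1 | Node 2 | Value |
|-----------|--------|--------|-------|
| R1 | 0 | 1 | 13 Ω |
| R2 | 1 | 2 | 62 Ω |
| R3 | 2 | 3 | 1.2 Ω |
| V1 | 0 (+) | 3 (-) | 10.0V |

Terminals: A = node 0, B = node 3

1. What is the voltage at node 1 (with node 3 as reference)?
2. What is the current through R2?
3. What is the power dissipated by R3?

Nodal analysis, taking node 3 as the 0 V reference.
Source V1 fixes V_0 = 10 V.
KCL at each unknown node (sum of currents leaving = 0; resistances in Ω):
  Node 1: (V_1 - 10)/13 + (V_1 - V_2)/62 = 0
  Node 2: (V_2 - V_1)/62 + (V_2 - 0)/1.2 = 0
Collecting terms (coefficients in siemens):
  0.09305·V_1 - 0.01613·V_2 = 0.7692
  0.8495·V_2 - 0.01613·V_1 = 0
Determinant D = (0.09305)(0.8495) - (-0.01613)(-0.01613) = 0.07878
V_1 = [(0.7692)(0.8495) - (-0.01613)(0)]/D = 8.294 V
V_2 = [(0.09305)(0) - (0.7692)(-0.01613)]/D = 0.1575 V
Part 1:
  Read off the nodal solution: V_1 = 8.294 V
Part 2:
  I_R2 = (V_1 - V_2)/R2 = (8.294 - 0.1575)/62 = 0.1312 A
  Magnitude: I_R2 = 0.1312 A
Part 3:
  I_R3 = (V_2 - V_3)/R3 = (0.1575 - 0)/1.2 = 0.1312 A
  P_R3 = I_R3² × R3 = (0.1312)² × 1.2 = 0.02067 W

Final answers:
1. V_1 = 8.294 V
2. I_R2 = 0.1312 A
3. P_R3 = 0.02067 W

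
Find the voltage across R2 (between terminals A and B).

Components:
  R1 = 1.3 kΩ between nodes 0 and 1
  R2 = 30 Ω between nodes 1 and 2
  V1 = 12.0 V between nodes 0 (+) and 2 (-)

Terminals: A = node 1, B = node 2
R1 and R2 are in series across V1 (node 0 → node 1 → node 2), and the output A–B is taken across R2, so this is a voltage divider.
Series current: I = V1/(R1 + R2) = 12/(1300 + 30) = 12/1330 = 0.009023 A
V_R2 = I × R2 = V1 × R2/(R1 + R2) = 12 × 30/1330 = 0.2707 V

Final answer: 0.2707 V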